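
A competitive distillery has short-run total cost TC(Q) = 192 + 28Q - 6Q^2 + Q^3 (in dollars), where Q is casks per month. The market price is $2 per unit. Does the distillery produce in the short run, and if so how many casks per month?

Shut down

Variable cost is VC = 28Q - 6Q^2 + Q^3, so AVC = VC/Q = 28 - 6Q + Q^2 and MC = dTC/dQ = 28 - 12Q + 3Q^2.
AVC is minimized where dAVC/dQ = -6 + 2Q = 0, at Q = 3; min AVC = 28 - 6·3 + 3^2 = $19.
P = $2 lies below min AVC = $19; no output level covers variable cost.
Shutting down limits the loss to fixed cost, $192.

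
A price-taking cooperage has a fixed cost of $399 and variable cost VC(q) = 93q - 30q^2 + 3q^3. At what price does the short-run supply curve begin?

Short-run supply begins at min AVC. From VC = 93q - 30q^2 + 3q^3, AVC = 93 - 30q + 3q^2.
At the minimum of AVC, MC = AVC. MC = 93 - 60q + 9q^2; setting MC = AVC gives 6q^2 - 30q = 0, so q = 5. min AVC = 18.
The firm shuts down for any P below $18.

$18 per unit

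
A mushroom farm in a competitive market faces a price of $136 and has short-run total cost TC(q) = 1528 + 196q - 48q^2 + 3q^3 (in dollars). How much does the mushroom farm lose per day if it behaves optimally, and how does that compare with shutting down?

Profit = -$328 at q = 10

AVC = 196 - 48q + 3q^2; min AVC = $4 at q = 8. Since P = $136 ≥ min AVC, the firm produces.
With MC = 196 - 96q + 9q^2, P = MC on the upward-sloping part at q* = 10.
TR = 136·10 = 1360. TC = 1528 + 160 = 1688. Profit = 1360 − 1688 = -$328.
By producing, the firm covers all variable cost plus $1200 of fixed cost; shutting down would lose the full $1528.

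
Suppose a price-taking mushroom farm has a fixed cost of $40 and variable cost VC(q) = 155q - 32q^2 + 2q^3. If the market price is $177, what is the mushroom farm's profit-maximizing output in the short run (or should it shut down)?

From TC, MC = TC'(q) = 155 - 64q + 6q^2 and AVC = VC/q = 155 - 32q + 2q^2.
AVC hits its minimum where MC = AVC, at q = 8, giving min AVC = 155 - 32·8 + 2·8^2 = $27.
P = $177 exceeds min AVC = $27, so the firm stays open.
Solving P = MC: -22 - 64q + 6q^2 = 0 ⇒ q = -1/3 or 11. On the upward-sloping branch, q* = 11.
Check: AVC at q = 11 is $45 ≤ P, so revenue covers variable cost.
Profit = P·q − TC = 177·11 − 535 = $1412.

Produce at q = 11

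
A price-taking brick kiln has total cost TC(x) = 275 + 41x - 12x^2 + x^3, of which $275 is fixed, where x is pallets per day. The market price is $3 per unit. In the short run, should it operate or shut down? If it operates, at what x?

From TC, MC = TC'(x) = 41 - 24x + 3x^2 and AVC = VC/x = 41 - 12x + x^2.
The AVC parabola has its vertex at x = 12/2 = 6, where AVC = 41 - 12·6 + 6^2 = $5.
With P < min AVC ($3 < $5), every unit sold adds to the loss.
Best response: produce nothing and absorb the $275 fixed cost.

Shut down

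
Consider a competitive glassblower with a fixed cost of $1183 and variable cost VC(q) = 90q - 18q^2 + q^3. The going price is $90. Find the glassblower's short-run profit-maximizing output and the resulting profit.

AVC = 90 - 18q + q^2 has its minimum $9 at q = 9; price $90 clears that bar, so the firm operates.
With MC = 90 - 36q + 3q^2, P = MC on the upward-sloping part at q* = 12.
TR = 90·12 = 1080. TC = 1183 + 216 = 1399. Profit = 1080 − 1399 = -$319.
That loss of $319 beats the $1183 the firm would lose by shutting down; producing recovers $864 of fixed cost.

Profit = -$319 at q = 12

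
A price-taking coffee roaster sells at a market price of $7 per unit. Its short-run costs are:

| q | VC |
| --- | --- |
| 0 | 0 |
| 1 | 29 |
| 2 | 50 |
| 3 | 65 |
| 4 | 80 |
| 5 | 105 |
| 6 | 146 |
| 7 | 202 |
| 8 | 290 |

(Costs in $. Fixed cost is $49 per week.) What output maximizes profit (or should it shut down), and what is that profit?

Compute π = P·q − TC at each output: q=0: -49; q=1: -71; q=2: -85; q=3: -93; q=4: -101; q=5: -119; q=6: -153; q=7: -202; q=8: -283.
Profit is highest at q = 0. Equivalently, the lowest AVC in the table is 80/4 ≈ $20 at q = 4, and P = $7 falls below it — price never covers variable cost, so the firm shuts down and loses only its fixed cost.

q = 0 (shut down); profit = -$49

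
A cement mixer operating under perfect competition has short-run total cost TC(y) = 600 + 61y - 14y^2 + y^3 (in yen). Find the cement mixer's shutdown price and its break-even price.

AVC = 61 - 14y + y^2; minimized at y = 7, giving min AVC = ¥12. That is the shutdown price.
ATC = 600/y + 61 - 14y + y^2. Setting dATC/dy = −600/y^2 − 14 + 2y = 0 gives y = 10 (since 2·10^3 − 14·10^2 = 600).
min ATC = 600/10 + 61 − 14·10 + 10^2 = ¥81. That is the break-even price.
For ¥12 ≤ P < ¥81 the firm produces at a loss; below ¥12 it shuts down.

Shutdown price = ¥12; break-even price = ¥81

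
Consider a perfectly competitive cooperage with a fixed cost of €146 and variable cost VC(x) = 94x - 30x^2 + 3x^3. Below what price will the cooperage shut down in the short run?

The shutdown price is the minimum of AVC. VC = 94x - 30x^2 + 3x^3, so AVC = 94 - 30x + 3x^2.
dAVC/dx = -30 + 6x = 0 gives x = 5. min AVC = 94 - 30·5 + 3·5^2 = 19.
For P < €19 the firm produces nothing.

€19 per unit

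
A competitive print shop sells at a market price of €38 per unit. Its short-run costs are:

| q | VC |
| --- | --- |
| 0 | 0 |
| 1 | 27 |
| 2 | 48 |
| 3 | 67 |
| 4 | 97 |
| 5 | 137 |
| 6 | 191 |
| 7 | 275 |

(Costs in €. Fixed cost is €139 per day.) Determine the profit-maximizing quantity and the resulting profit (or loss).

q = 4; profit = -€84

Profit at each row (π = 38q − TC): q=0: -139; q=1: -128; q=2: -111; q=3: -92; q=4: -84; q=5: -86; q=6: -102; q=7: -148.
Profit is maximized at q = 4. AVC there is 97/4 = €24.25 ≤ P, so producing beats shutting down (which would give -€139).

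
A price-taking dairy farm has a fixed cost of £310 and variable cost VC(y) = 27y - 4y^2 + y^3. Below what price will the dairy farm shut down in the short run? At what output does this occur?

The firm shuts down when price falls below the minimum of average variable cost. AVC = VC/y = 27 - 4y + y^2.
dAVC/dy = -4 + 2y = 0 gives y = 2. min AVC = 27 - 4·2 + 2^2 = 23.
So the shutdown price is £23.

£23 per unit, at y = 2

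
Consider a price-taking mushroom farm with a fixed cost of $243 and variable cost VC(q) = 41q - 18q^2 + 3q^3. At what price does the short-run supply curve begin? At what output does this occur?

$14 per unit, at q = 3

The shutdown price is the minimum of AVC. VC = 41q - 18q^2 + 3q^3, so AVC = 41 - 18q + 3q^2.
dAVC/dq = -18 + 6q = 0 gives q = 3. min AVC = 41 - 18·3 + 3·3^2 = 14.
For P < $14 the firm produces nothing.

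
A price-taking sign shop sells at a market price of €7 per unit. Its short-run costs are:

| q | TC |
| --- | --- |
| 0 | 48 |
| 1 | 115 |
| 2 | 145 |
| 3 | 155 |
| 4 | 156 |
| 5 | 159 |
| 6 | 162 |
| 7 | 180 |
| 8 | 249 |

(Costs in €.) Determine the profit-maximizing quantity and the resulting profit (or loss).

q = 0 (shut down); profit = -€48

Compute π = P·q − TC at each output: q=0: -48; q=1: -108; q=2: -131; q=3: -134; q=4: -128; q=5: -124; q=6: -120; q=7: -131; q=8: -193.
Profit is highest at q = 0. Equivalently, the lowest AVC in the table is 132/7 ≈ €18.86 at q = 7, and P = €7 falls below it — price never covers variable cost, so the firm shuts down and loses only its fixed cost.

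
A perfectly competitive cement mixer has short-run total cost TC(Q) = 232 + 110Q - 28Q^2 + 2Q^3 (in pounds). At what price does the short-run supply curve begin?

£12 per unit

The shutdown price is the minimum of AVC. VC = 110Q - 28Q^2 + 2Q^3, so AVC = 110 - 28Q + 2Q^2.
At the minimum of AVC, MC = AVC. MC = 110 - 56Q + 6Q^2; setting MC = AVC gives 4Q^2 - 28Q = 0, so Q = 7. min AVC = 12.
So the shutdown price is £12.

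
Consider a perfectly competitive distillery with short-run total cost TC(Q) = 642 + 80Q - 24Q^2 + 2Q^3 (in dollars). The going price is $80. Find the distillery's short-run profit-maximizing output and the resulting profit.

Profit = -$130 at Q = 8

AVC = 80 - 24Q + 2Q^2; min AVC = $8 at Q = 6. Since P = $80 ≥ min AVC, the firm produces.
MC = 80 - 48Q + 6Q^2. Setting P = MC and taking the root on the rising branch gives Q* = 8.
TR = 80·8 = 640. TC = 642 + 128 = 770. Profit = 640 − 770 = -$130.
Shutting down would mean losing the fixed cost of $642, so operating at a loss of $130 is better by $512.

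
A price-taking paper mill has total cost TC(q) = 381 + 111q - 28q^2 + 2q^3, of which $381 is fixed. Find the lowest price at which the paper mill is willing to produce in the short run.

The firm shuts down when price falls below the minimum of average variable cost. AVC = VC/q = 111 - 28q + 2q^2.
At the minimum of AVC, MC = AVC. MC = 111 - 56q + 6q^2; setting MC = AVC gives 4q^2 - 28q = 0, so q = 7. min AVC = 13.
For P < $13 the firm produces nothing.

$13 per unit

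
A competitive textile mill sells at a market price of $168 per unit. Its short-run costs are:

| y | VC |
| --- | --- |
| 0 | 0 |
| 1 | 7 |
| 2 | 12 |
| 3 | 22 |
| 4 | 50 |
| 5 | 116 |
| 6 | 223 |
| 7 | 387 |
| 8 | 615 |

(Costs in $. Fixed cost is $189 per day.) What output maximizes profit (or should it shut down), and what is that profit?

Tabulate TR − TC: y=0: -189; y=1: -28; y=2: 135; y=3: 293; y=4: 433; y=5: 535; y=6: 596; y=7: 600; y=8: 540.
Profit is maximized at y = 7. AVC there is 387/7 = $55.29 ≤ P, so producing beats shutting down (which would give -$189).

y = 7; profit = $600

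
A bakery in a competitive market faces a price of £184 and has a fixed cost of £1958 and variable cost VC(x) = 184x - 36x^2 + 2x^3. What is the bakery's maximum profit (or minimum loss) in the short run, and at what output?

Profit = -£230 at x = 12

AVC = 184 - 36x + 2x^2 has its minimum £22 at x = 9; price £184 clears that bar, so the firm operates.
With MC = 184 - 72x + 6x^2, P = MC on the upward-sloping part at x* = 12.
TR = 184·12 = 2208. TC = 1958 + 480 = 2438. Profit = 2208 − 2438 = -£230.
Shutting down would mean losing the fixed cost of £1958, so operating at a loss of £230 is better by £1728.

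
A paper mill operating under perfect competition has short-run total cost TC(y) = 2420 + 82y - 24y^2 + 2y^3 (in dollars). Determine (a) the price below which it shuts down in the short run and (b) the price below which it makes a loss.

Shutdown price = $10; break-even price = $280

AVC = 82 - 24y + 2y^2; minimized at y = 6, giving min AVC = $10. That is the shutdown price.
ATC = 2420/y + 82 - 24y + 2y^2. Setting dATC/dy = −2420/y^2 − 24 + 4y = 0 gives y = 11 (since 4·11^3 − 24·11^2 = 2420).
min ATC = 2420/11 + 82 − 24·11 + 2·11^2 = $280. That is the break-even price.
Between these two prices the firm operates at a loss; above $280 it earns a profit.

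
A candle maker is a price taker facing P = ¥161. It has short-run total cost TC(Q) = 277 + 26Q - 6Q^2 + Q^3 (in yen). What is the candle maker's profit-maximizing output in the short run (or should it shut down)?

Produce at Q = 9

From TC, MC = TC'(Q) = 26 - 12Q + 3Q^2 and AVC = VC/Q = 26 - 6Q + Q^2.
AVC is minimized where dAVC/dQ = -6 + 2Q = 0, at Q = 3; min AVC = 26 - 6·3 + 3^2 = ¥17.
Since P = ¥161 ≥ min AVC = ¥17, price covers variable cost and the firm should produce.
Solving P = MC: -135 - 12Q + 3Q^2 = 0 ⇒ Q = -5 or 9. On the upward-sloping branch, Q* = 9.
Check: AVC at Q = 9 is ¥53 ≤ P, so revenue covers variable cost.
Profit = P·Q − TC = 161·9 − 754 = ¥695.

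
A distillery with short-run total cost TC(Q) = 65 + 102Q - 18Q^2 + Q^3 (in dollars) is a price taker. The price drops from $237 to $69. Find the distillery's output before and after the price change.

Output falls from 15 to 11

MC = 102 - 36Q + 3Q^2; the shutdown threshold is min AVC = $21 (at Q = 9).
With P = $237 above the shutdown price, P = MC gives Q = 15.
At P = $69 ≥ min AVC, set P = MC: Q = 11. The firm stays open but cuts output.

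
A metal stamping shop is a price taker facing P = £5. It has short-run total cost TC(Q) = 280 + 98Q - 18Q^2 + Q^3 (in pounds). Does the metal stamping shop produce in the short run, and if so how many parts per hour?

Shut down

Strip out fixed cost: VC = 98Q - 18Q^2 + Q^3. Then AVC = 98 - 18Q + Q^2 and MC = 98 - 36Q + 3Q^2.
AVC is minimized where dAVC/dQ = -18 + 2Q = 0, at Q = 9; min AVC = 98 - 18·9 + 9^2 = £17.
With P < min AVC (£5 < £17), every unit sold adds to the loss.
The firm minimizes its loss by shutting down and losing only its fixed cost of £280.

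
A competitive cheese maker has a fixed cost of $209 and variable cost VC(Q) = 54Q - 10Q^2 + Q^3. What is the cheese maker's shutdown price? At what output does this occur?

$29 per unit, at Q = 5

The shutdown price is the minimum of AVC. VC = 54Q - 10Q^2 + Q^3, so AVC = 54 - 10Q + Q^2.
dAVC/dQ = -10 + 2Q = 0 gives Q = 5. min AVC = 54 - 10·5 + 5^2 = 29.
The firm shuts down for any P below $29.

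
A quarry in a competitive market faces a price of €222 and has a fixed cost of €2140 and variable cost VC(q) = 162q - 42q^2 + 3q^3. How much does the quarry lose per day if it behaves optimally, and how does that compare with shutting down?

Profit = -€340 at q = 10

AVC = 162 - 42q + 3q^2 has its minimum €15 at q = 7; price €222 clears that bar, so the firm operates.
With MC = 162 - 84q + 9q^2, P = MC on the upward-sloping part at q* = 10.
TR = 222·10 = 2220. TC = 2140 + 420 = 2560. Profit = 2220 − 2560 = -€340.
Shutting down would mean losing the fixed cost of €2140, so operating at a loss of €340 is better by €1800.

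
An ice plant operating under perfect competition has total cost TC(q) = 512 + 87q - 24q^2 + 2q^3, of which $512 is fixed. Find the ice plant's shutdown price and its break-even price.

AVC = 87 - 24q + 2q^2; minimized at q = 6, giving min AVC = $15. That is the shutdown price.
ATC = 512/q + 87 - 24q + 2q^2. Setting dATC/dq = −512/q^2 − 24 + 4q = 0 gives q = 8 (since 4·8^3 − 24·8^2 = 512).
min ATC = 512/8 + 87 − 24·8 + 2·8^2 = $87. That is the break-even price.
For $15 ≤ P < $87 the firm produces at a loss; below $15 it shuts down.

Shutdown price = $15; break-even price = $87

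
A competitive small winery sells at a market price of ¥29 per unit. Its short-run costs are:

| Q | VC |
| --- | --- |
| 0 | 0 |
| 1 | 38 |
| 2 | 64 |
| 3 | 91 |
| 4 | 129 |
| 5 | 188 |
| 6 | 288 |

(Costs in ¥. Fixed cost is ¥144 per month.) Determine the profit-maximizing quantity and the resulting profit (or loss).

Q = 0 (shut down); profit = -¥144

Profit at each row (π = 29Q − TC): Q=0: -144; Q=1: -153; Q=2: -150; Q=3: -148; Q=4: -157; Q=5: -187; Q=6: -258.
Profit is highest at Q = 0. Equivalently, the lowest AVC in the table is 91/3 ≈ ¥30.33 at Q = 3, and P = ¥29 falls below it — price never covers variable cost, so the firm shuts down and loses only its fixed cost.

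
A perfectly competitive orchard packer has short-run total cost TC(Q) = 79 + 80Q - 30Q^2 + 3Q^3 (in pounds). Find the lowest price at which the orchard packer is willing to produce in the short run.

£5 per unit

The firm shuts down when price falls below the minimum of average variable cost. AVC = VC/Q = 80 - 30Q + 3Q^2.
At the minimum of AVC, MC = AVC. MC = 80 - 60Q + 9Q^2; setting MC = AVC gives 6Q^2 - 30Q = 0, so Q = 5. min AVC = 5.
The firm shuts down for any P below £5.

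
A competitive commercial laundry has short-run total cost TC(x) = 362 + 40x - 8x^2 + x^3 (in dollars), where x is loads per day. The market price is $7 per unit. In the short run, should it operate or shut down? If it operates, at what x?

Shut down

From TC, MC = TC'(x) = 40 - 16x + 3x^2 and AVC = VC/x = 40 - 8x + x^2.
AVC hits its minimum where MC = AVC, at x = 4, giving min AVC = 40 - 8·4 + 4^2 = $24.
Since P = $7 < min AVC = $24, price fails to cover variable cost at any output.
Best response: produce nothing and absorb the $362 fixed cost.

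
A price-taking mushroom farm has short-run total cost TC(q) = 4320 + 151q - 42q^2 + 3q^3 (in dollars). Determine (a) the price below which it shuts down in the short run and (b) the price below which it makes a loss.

Shutdown price = $4; break-even price = $439

Shutdown price = min AVC. AVC = 151 - 42q + 3q^2, with vertex at q = 7 and minimum $4.
ATC = 4320/q + 151 - 42q + 3q^2. Setting dATC/dq = −4320/q^2 − 42 + 6q = 0 gives q = 12 (since 6·12^3 − 42·12^2 = 4320).
min ATC = 4320/12 + 151 − 42·12 + 3·12^2 = $439. That is the break-even price.
For $4 ≤ P < $439 the firm produces at a loss; below $4 it shuts down.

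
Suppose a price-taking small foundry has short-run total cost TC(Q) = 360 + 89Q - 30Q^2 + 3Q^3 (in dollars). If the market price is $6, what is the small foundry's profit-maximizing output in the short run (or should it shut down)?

Strip out fixed cost: VC = 89Q - 30Q^2 + 3Q^3. Then AVC = 89 - 30Q + 3Q^2 and MC = 89 - 60Q + 9Q^2.
AVC hits its minimum where MC = AVC, at Q = 5, giving min AVC = 89 - 30·5 + 3·5^2 = $14.
With P < min AVC ($6 < $14), every unit sold adds to the loss.
Best response: produce nothing and absorb the $360 fixed cost.

Shut down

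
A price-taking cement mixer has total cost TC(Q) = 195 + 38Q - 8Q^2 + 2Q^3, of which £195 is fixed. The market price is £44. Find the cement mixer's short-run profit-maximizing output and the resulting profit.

AVC = 38 - 8Q + 2Q^2; min AVC = £30 at Q = 2. Since P = £44 ≥ min AVC, the firm produces.
With MC = 38 - 16Q + 6Q^2, P = MC on the upward-sloping part at Q* = 3.
TR = 44·3 = 132. TC = 195 + 96 = 291. Profit = 132 − 291 = -£159.
By producing, the firm covers all variable cost plus £36 of fixed cost; shutting down would lose the full £195.

Profit = -£159 at Q = 3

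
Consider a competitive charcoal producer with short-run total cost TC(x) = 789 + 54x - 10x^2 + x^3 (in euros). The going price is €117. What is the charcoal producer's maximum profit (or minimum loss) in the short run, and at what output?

AVC = 54 - 10x + x^2; min AVC = €29 at x = 5. Since P = €117 ≥ min AVC, the firm produces.
With MC = 54 - 20x + 3x^2, P = MC on the upward-sloping part at x* = 9.
TR = 117·9 = 1053. TC = 789 + 405 = 1194. Profit = 1053 − 1194 = -€141.
That loss of €141 beats the €789 the firm would lose by shutting down; producing recovers €648 of fixed cost.

Profit = -€141 at x = 9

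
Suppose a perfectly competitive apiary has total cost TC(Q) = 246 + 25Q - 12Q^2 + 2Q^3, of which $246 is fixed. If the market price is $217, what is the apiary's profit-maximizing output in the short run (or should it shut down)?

Produce at Q = 8

From TC, MC = TC'(Q) = 25 - 24Q + 6Q^2 and AVC = VC/Q = 25 - 12Q + 2Q^2.
The AVC parabola has its vertex at Q = 12/4 = 3, where AVC = 25 - 12·3 + 2·3^2 = $7.
Because $217 ≥ $7, revenue can cover variable cost; the firm operates.
P = MC gives -192 - 24Q + 6Q^2 = 0, with roots -4 and 8. Take the larger (rising MC): Q* = 8.
Check: AVC at Q = 8 is $57 ≤ P, so revenue covers variable cost.
Profit = P·Q − TC = 217·8 − 702 = $1034.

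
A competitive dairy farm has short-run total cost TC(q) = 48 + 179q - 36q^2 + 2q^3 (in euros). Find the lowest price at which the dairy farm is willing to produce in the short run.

The firm shuts down when price falls below the minimum of average variable cost. AVC = VC/q = 179 - 36q + 2q^2.
At the minimum of AVC, MC = AVC. MC = 179 - 72q + 6q^2; setting MC = AVC gives 4q^2 - 36q = 0, so q = 9. min AVC = 17.
The firm shuts down for any P below €17.

€17 per unit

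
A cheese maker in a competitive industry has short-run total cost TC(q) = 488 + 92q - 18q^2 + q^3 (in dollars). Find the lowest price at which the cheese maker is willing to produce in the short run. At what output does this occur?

The shutdown price is the minimum of AVC. VC = 92q - 18q^2 + q^3, so AVC = 92 - 18q + q^2.
dAVC/dq = -18 + 2q = 0 gives q = 9. min AVC = 92 - 18·9 + 9^2 = 11.
The firm shuts down for any P below $11.

$11 per unit, at q = 9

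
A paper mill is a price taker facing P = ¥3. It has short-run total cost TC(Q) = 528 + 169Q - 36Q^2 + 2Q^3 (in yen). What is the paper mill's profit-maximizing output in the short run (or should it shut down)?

From TC, MC = TC'(Q) = 169 - 72Q + 6Q^2 and AVC = VC/Q = 169 - 36Q + 2Q^2.
AVC is minimized where dAVC/dQ = -36 + 4Q = 0, at Q = 9; min AVC = 169 - 36·9 + 2·9^2 = ¥7.
Since P = ¥3 < min AVC = ¥7, price fails to cover variable cost at any output.
Best response: produce nothing and absorb the ¥528 fixed cost.

Shut down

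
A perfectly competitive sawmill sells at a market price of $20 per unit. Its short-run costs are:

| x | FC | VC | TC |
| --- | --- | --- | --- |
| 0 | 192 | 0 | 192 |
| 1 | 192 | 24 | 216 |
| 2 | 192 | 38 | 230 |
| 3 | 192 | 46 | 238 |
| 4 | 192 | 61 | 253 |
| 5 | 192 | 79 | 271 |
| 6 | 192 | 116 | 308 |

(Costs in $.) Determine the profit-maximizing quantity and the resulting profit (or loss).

x = 5; profit = -$171

Tabulate TR − TC: x=0: -192; x=1: -196; x=2: -190; x=3: -178; x=4: -173; x=5: -171; x=6: -188.
Profit is maximized at x = 5. AVC there is 79/5 = $15.80 ≤ P, so producing beats shutting down (which would give -$192).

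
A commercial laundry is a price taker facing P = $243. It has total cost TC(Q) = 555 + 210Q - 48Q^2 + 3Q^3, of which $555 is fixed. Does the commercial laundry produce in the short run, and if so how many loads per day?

Variable cost is VC = 210Q - 48Q^2 + 3Q^3, so AVC = VC/Q = 210 - 48Q + 3Q^2 and MC = dTC/dQ = 210 - 96Q + 9Q^2.
The AVC parabola has its vertex at Q = 48/6 = 8, where AVC = 210 - 48·8 + 3·8^2 = $18.
Because $243 ≥ $18, revenue can cover variable cost; the firm operates.
Set P = MC: 243 = 210 - 96Q + 9Q^2 → -33 - 96Q + 9Q^2 = 0. The roots are Q = -1/3 and Q = 11; the profit-maximizing output is on the rising part of MC, so Q* = 11.
Check: AVC at Q = 11 is $45 ≤ P, so revenue covers variable cost.
Profit = P·Q − TC = 243·11 − 1050 = $1623.

Produce at Q = 11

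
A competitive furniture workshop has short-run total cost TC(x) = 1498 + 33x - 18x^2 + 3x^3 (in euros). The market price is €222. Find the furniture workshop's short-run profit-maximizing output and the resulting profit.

Profit = -€322 at x = 7

AVC = 33 - 18x + 3x^2 has its minimum €6 at x = 3; price €222 clears that bar, so the firm operates.
MC = 33 - 36x + 9x^2. Setting P = MC and taking the root on the rising branch gives x* = 7.
TR = 222·7 = 1554. TC = 1498 + 378 = 1876. Profit = 1554 − 1876 = -€322.
By producing, the firm covers all variable cost plus €1176 of fixed cost; shutting down would lose the full €1498.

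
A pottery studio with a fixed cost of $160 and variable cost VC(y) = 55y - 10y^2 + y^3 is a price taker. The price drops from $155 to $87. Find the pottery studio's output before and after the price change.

Output falls from 10 to 8

MC = 55 - 20y + 3y^2; the shutdown threshold is min AVC = $30 (at y = 5).
At P = $155 ≥ min AVC, set P = MC on the rising branch: y = 10.
At P = $87 ≥ min AVC, set P = MC: y = 8. The firm stays open but cuts output.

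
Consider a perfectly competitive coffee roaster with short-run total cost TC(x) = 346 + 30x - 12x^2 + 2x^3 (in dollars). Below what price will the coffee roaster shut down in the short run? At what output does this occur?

Short-run supply begins at min AVC. From VC = 30x - 12x^2 + 2x^3, AVC = 30 - 12x + 2x^2.
dAVC/dx = -12 + 4x = 0 gives x = 3. min AVC = 30 - 12·3 + 2·3^2 = 12.
For P < $12 the firm produces nothing.

$12 per unit, at x = 3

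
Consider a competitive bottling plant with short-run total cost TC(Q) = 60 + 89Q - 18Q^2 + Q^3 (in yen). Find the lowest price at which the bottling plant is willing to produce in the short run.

¥8 per unit

Short-run supply begins at min AVC. From VC = 89Q - 18Q^2 + Q^3, AVC = 89 - 18Q + Q^2.
At the minimum of AVC, MC = AVC. MC = 89 - 36Q + 3Q^2; setting MC = AVC gives 2Q^2 - 18Q = 0, so Q = 9. min AVC = 8.
The firm shuts down for any P below ¥8.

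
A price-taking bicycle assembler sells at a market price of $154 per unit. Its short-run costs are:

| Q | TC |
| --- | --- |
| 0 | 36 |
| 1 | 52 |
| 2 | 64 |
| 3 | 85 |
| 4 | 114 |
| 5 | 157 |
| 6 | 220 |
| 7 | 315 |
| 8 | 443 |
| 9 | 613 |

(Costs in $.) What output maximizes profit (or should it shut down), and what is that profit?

Profit at each row (π = 154Q − TC): Q=0: -36; Q=1: 102; Q=2: 244; Q=3: 377; Q=4: 502; Q=5: 613; Q=6: 704; Q=7: 763; Q=8: 789; Q=9: 773.
Profit is maximized at Q = 8. AVC there is 407/8 = $50.88 ≤ P, so producing beats shutting down (which would give -$36).

Q = 8; profit = $789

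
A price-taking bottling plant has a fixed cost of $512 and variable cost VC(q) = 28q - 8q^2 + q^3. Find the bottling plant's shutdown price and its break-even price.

Shutdown price = $12; break-even price = $92

AVC = 28 - 8q + q^2; minimized at q = 4, giving min AVC = $12. That is the shutdown price.
ATC = 512/q + 28 - 8q + q^2. Setting dATC/dq = −512/q^2 − 8 + 2q = 0 gives q = 8 (since 2·8^3 − 8·8^2 = 512).
min ATC = 512/8 + 28 − 8·8 + 8^2 = $92. That is the break-even price.
For $12 ≤ P < $92 the firm produces at a loss; below $12 it shuts down.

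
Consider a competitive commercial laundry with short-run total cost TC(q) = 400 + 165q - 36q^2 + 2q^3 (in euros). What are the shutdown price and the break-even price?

Shutdown price = €3; break-even price = €45

AVC = 165 - 36q + 2q^2; minimized at q = 9, giving min AVC = €3. That is the shutdown price.
ATC = 400/q + 165 - 36q + 2q^2. Setting dATC/dq = −400/q^2 − 36 + 4q = 0 gives q = 10 (since 4·10^3 − 36·10^2 = 400).
min ATC = 400/10 + 165 − 36·10 + 2·10^2 = €45. That is the break-even price.
For €3 ≤ P < €45 the firm produces at a loss; below €3 it shuts down.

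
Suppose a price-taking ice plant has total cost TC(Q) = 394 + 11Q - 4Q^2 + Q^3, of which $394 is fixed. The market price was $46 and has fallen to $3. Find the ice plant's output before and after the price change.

AVC = 11 - 4Q + Q^2, minimized at Q = 2 where min AVC = $7. MC = 11 - 8Q + 3Q^2.
With P = $46 above the shutdown price, P = MC gives Q = 5.
At P = $3 < min AVC = $7, price no longer covers variable cost at any output, so the firm shuts down: Q = 0.

Output falls from 5 to 0 (the firm shuts down)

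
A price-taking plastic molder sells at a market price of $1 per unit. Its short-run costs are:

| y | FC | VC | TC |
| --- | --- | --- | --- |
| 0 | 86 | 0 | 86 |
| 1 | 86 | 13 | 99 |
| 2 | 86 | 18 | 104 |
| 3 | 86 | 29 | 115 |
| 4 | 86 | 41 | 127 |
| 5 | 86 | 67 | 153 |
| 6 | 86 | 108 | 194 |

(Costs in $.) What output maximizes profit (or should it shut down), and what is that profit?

Profit at each row (π = 1y − TC): y=0: -86; y=1: -98; y=2: -102; y=3: -112; y=4: -123; y=5: -148; y=6: -188.
Profit is highest at y = 0. Equivalently, the lowest AVC in the table is 18/2 ≈ $9 at y = 2, and P = $1 falls below it — price never covers variable cost, so the firm shuts down and loses only its fixed cost.

y = 0 (shut down); profit = -$86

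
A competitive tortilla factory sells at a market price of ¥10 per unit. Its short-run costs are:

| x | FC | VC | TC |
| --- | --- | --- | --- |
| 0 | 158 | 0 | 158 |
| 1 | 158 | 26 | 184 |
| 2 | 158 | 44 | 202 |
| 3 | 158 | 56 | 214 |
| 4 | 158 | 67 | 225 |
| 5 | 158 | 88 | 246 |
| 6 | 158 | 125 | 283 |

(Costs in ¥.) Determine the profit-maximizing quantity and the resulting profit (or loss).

x = 0 (shut down); profit = -¥158

Profit at each row (π = 10x − TC): x=0: -158; x=1: -174; x=2: -182; x=3: -184; x=4: -185; x=5: -196; x=6: -223.
Profit is highest at x = 0. Equivalently, the lowest AVC in the table is 67/4 ≈ ¥16.75 at x = 4, and P = ¥10 falls below it — price never covers variable cost, so the firm shuts down and loses only its fixed cost.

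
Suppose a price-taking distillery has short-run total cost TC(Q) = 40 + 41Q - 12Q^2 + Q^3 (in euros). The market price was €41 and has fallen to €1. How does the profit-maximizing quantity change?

Output falls from 8 to 0 (the firm shuts down)

MC = 41 - 24Q + 3Q^2; the shutdown threshold is min AVC = €5 (at Q = 6).
With P = €41 above the shutdown price, P = MC gives Q = 8.
At P = €1 < min AVC = €5, price no longer covers variable cost at any output, so the firm shuts down: Q = 0.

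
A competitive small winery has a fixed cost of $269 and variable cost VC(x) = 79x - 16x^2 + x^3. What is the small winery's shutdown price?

$15 per unit

The firm shuts down when price falls below the minimum of average variable cost. AVC = VC/x = 79 - 16x + x^2.
At the minimum of AVC, MC = AVC. MC = 79 - 32x + 3x^2; setting MC = AVC gives 2x^2 - 16x = 0, so x = 8. min AVC = 15.
For P < $15 the firm produces nothing.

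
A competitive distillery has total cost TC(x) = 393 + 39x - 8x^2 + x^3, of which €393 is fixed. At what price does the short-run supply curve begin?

€23 per unit

The shutdown price is the minimum of AVC. VC = 39x - 8x^2 + x^3, so AVC = 39 - 8x + x^2.
At the minimum of AVC, MC = AVC. MC = 39 - 16x + 3x^2; setting MC = AVC gives 2x^2 - 8x = 0, so x = 4. min AVC = 23.
So the shutdown price is €23.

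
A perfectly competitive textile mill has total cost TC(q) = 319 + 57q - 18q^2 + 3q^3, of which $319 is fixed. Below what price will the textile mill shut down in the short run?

$30 per unit

The firm shuts down when price falls below the minimum of average variable cost. AVC = VC/q = 57 - 18q + 3q^2.
dAVC/dq = -18 + 6q = 0 gives q = 3. min AVC = 57 - 18·3 + 3·3^2 = 30.
So the shutdown price is $30.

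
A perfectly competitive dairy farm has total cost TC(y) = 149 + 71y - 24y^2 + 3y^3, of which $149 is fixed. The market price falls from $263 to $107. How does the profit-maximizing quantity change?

Output falls from 8 to 6

AVC = 71 - 24y + 3y^2, minimized at y = 4 where min AVC = $23. MC = 71 - 48y + 9y^2.
With P = $263 above the shutdown price, P = MC gives y = 8.
At P = $107 ≥ min AVC, set P = MC: y = 6. The firm stays open but cuts output.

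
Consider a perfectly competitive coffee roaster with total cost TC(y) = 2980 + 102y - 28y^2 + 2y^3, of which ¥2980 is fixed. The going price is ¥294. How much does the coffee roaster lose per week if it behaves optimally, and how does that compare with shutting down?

Profit = -¥100 at y = 12

AVC = 102 - 28y + 2y^2; min AVC = ¥4 at y = 7. Since P = ¥294 ≥ min AVC, the firm produces.
With MC = 102 - 56y + 6y^2, P = MC on the upward-sloping part at y* = 12.
TR = 294·12 = 3528. TC = 2980 + 648 = 3628. Profit = 3528 − 3628 = -¥100.
By producing, the firm covers all variable cost plus ¥2880 of fixed cost; shutting down would lose the full ¥2980.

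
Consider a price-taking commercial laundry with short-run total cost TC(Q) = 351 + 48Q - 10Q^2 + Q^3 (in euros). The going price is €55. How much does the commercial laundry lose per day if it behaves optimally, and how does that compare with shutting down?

AVC = 48 - 10Q + Q^2 has its minimum €23 at Q = 5; price €55 clears that bar, so the firm operates.
MC = 48 - 20Q + 3Q^2. Setting P = MC and taking the root on the rising branch gives Q* = 7.
TR = 55·7 = 385. TC = 351 + 189 = 540. Profit = 385 − 540 = -€155.
That loss of €155 beats the €351 the firm would lose by shutting down; producing recovers €196 of fixed cost.

Profit = -€155 at Q = 7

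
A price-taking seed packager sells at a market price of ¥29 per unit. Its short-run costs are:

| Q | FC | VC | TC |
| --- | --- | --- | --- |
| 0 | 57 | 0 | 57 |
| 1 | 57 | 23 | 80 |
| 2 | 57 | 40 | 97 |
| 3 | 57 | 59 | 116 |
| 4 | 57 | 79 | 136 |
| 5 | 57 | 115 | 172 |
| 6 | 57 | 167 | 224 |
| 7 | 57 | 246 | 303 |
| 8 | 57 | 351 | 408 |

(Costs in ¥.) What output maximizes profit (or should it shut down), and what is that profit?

Q = 4; profit = -¥20

Profit at each row (π = 29Q − TC): Q=0: -57; Q=1: -51; Q=2: -39; Q=3: -29; Q=4: -20; Q=5: -27; Q=6: -50; Q=7: -100; Q=8: -176.
Profit is maximized at Q = 4. AVC there is 79/4 = ¥19.75 ≤ P, so producing beats shutting down (which would give -¥57).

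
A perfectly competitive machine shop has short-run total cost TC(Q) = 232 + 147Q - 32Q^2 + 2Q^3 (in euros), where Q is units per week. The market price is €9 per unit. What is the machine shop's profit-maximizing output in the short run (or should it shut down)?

Strip out fixed cost: VC = 147Q - 32Q^2 + 2Q^3. Then AVC = 147 - 32Q + 2Q^2 and MC = 147 - 64Q + 6Q^2.
The AVC parabola has its vertex at Q = 32/4 = 8, where AVC = 147 - 32·8 + 2·8^2 = €19.
Since P = €9 < min AVC = €19, price fails to cover variable cost at any output.
The firm minimizes its loss by shutting down and losing only its fixed cost of €232.

Shut down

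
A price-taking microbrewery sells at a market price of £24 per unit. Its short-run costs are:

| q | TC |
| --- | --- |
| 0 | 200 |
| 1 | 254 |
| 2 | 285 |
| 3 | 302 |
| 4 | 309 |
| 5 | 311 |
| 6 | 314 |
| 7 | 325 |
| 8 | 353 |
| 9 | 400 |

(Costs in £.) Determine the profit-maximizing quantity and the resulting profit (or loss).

q = 7; profit = -£157

Tabulate TR − TC: q=0: -200; q=1: -230; q=2: -237; q=3: -230; q=4: -213; q=5: -191; q=6: -170; q=7: -157; q=8: -161; q=9: -184.
Profit is maximized at q = 7. AVC there is 125/7 = £17.86 ≤ P, so producing beats shutting down (which would give -£200).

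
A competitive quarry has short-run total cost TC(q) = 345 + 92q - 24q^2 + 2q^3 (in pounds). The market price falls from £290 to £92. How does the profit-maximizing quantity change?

MC = 92 - 48q + 6q^2; the shutdown threshold is min AVC = £20 (at q = 6).
With P = £290 above the shutdown price, P = MC gives q = 11.
At P = £92 ≥ min AVC, set P = MC: q = 8. The firm stays open but cuts output.

Output falls from 11 to 8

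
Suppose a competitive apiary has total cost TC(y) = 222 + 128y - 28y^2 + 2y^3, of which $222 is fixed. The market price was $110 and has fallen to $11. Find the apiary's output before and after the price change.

MC = 128 - 56y + 6y^2; the shutdown threshold is min AVC = $30 (at y = 7).
With P = $110 above the shutdown price, P = MC gives y = 9.
At P = $11 < min AVC = $30, price no longer covers variable cost at any output, so the firm shuts down: y = 0.

Output falls from 9 to 0 (the firm shuts down)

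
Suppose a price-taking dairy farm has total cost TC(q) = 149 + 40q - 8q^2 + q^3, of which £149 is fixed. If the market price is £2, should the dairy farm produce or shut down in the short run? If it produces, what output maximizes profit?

From TC, MC = TC'(q) = 40 - 16q + 3q^2 and AVC = VC/q = 40 - 8q + q^2.
AVC is minimized where dAVC/dq = -8 + 2q = 0, at q = 4; min AVC = 40 - 8·4 + 4^2 = £24.
Since P = £2 < min AVC = £24, price fails to cover variable cost at any output.
The firm minimizes its loss by shutting down and losing only its fixed cost of £149.

Shut down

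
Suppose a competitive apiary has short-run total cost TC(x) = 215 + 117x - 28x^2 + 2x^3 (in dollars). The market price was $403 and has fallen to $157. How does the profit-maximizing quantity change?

AVC = 117 - 28x + 2x^2, minimized at x = 7 where min AVC = $19. MC = 117 - 56x + 6x^2.
At P = $403 ≥ min AVC, set P = MC on the rising branch: x = 13.
At P = $157 ≥ min AVC, set P = MC: x = 10. The firm stays open but cuts output.

Output falls from 13 to 10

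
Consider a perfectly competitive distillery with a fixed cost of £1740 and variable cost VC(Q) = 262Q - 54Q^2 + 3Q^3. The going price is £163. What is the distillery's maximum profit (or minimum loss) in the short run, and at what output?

AVC = 262 - 54Q + 3Q^2; min AVC = £19 at Q = 9. Since P = £163 ≥ min AVC, the firm produces.
MC = 262 - 108Q + 9Q^2. Setting P = MC and taking the root on the rising branch gives Q* = 11.
TR = 163·11 = 1793. TC = 1740 + 341 = 2081. Profit = 1793 − 2081 = -£288.
Shutting down would mean losing the fixed cost of £1740, so operating at a loss of £288 is better by £1452.

Profit = -£288 at Q = 11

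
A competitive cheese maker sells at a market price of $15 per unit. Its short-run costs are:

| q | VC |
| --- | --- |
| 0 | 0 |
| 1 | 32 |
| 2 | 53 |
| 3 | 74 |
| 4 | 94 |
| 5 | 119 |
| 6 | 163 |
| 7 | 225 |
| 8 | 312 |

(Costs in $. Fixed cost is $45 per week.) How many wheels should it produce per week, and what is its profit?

Compute π = P·q − TC at each output: q=0: -45; q=1: -62; q=2: -68; q=3: -74; q=4: -79; q=5: -89; q=6: -118; q=7: -165; q=8: -237.
Profit is highest at q = 0. Equivalently, the lowest AVC in the table is 94/4 ≈ $23.50 at q = 4, and P = $15 falls below it — price never covers variable cost, so the firm shuts down and loses only its fixed cost.

q = 0 (shut down); profit = -$45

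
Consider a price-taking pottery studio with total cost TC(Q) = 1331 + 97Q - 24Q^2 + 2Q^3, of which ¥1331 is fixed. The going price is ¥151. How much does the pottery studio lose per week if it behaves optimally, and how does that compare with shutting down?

Profit = -¥359 at Q = 9

AVC = 97 - 24Q + 2Q^2 has its minimum ¥25 at Q = 6; price ¥151 clears that bar, so the firm operates.
With MC = 97 - 48Q + 6Q^2, P = MC on the upward-sloping part at Q* = 9.
TR = 151·9 = 1359. TC = 1331 + 387 = 1718. Profit = 1359 − 1718 = -¥359.
Shutting down would mean losing the fixed cost of ¥1331, so operating at a loss of ¥359 is better by ¥972.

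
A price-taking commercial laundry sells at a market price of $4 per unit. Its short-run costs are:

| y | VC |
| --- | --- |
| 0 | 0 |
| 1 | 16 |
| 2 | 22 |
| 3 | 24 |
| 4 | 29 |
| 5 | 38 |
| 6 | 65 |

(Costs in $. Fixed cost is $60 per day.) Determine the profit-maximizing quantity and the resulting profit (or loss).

Tabulate TR − TC: y=0: -60; y=1: -72; y=2: -74; y=3: -72; y=4: -73; y=5: -78; y=6: -101.
Profit is highest at y = 0. Equivalently, the lowest AVC in the table is 29/4 ≈ $7.25 at y = 4, and P = $4 falls below it — price never covers variable cost, so the firm shuts down and loses only its fixed cost.

y = 0 (shut down); profit = -$60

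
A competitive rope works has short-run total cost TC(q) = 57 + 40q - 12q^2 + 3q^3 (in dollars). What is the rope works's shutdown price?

$28 per unit

Short-run supply begins at min AVC. From VC = 40q - 12q^2 + 3q^3, AVC = 40 - 12q + 3q^2.
At the minimum of AVC, MC = AVC. MC = 40 - 24q + 9q^2; setting MC = AVC gives 6q^2 - 12q = 0, so q = 2. min AVC = 28.
The firm shuts down for any P below $28.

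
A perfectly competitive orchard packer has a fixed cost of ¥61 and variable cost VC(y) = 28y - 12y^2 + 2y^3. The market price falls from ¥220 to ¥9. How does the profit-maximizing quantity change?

MC = 28 - 24y + 6y^2; the shutdown threshold is min AVC = ¥10 (at y = 3).
At P = ¥220 ≥ min AVC, set P = MC on the rising branch: y = 8.
At P = ¥9 < min AVC = ¥10, price no longer covers variable cost at any output, so the firm shuts down: y = 0.

Output falls from 8 to 0 (the firm shuts down)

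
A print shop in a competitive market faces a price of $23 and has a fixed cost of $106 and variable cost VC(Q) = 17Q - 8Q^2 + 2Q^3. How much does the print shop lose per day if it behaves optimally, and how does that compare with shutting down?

AVC = 17 - 8Q + 2Q^2; min AVC = $9 at Q = 2. Since P = $23 ≥ min AVC, the firm produces.
MC = 17 - 16Q + 6Q^2. Setting P = MC and taking the root on the rising branch gives Q* = 3.
TR = 23·3 = 69. TC = 106 + 33 = 139. Profit = 69 − 139 = -$70.
By producing, the firm covers all variable cost plus $36 of fixed cost; shutting down would lose the full $106.

Profit = -$70 at Q = 3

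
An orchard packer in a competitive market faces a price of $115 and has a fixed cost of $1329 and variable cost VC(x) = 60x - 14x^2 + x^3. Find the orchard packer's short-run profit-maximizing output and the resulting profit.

Profit = -$361 at x = 11

AVC = 60 - 14x + x^2; min AVC = $11 at x = 7. Since P = $115 ≥ min AVC, the firm produces.
With MC = 60 - 28x + 3x^2, P = MC on the upward-sloping part at x* = 11.
TR = 115·11 = 1265. TC = 1329 + 297 = 1626. Profit = 1265 − 1626 = -$361.
That loss of $361 beats the $1329 the firm would lose by shutting down; producing recovers $968 of fixed cost.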